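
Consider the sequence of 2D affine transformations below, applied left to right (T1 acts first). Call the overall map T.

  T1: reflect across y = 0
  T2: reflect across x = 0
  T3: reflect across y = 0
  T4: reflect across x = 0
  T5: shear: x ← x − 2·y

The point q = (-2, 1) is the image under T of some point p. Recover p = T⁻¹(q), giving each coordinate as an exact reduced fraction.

p = (0, 1)

T1 = [1 0 0; 0 -1 0; 0 0 1]
T2·T1 = [-1 0 0; 0 -1 0; 0 0 1]
T3·…·T1 = [-1 0 0; 0 1 0; 0 0 1]
T4·…·T1 = [1 0 0; 0 1 0; 0 0 1]
T5·…·T1 = [1 -2 0; 0 1 0; 0 0 1]
det M = 1; M⁻¹ = [1 2 0; 0 1 0; 0 0 1]
M⁻¹ · (-2, 1)ᵀ = (0, 1)ᵀ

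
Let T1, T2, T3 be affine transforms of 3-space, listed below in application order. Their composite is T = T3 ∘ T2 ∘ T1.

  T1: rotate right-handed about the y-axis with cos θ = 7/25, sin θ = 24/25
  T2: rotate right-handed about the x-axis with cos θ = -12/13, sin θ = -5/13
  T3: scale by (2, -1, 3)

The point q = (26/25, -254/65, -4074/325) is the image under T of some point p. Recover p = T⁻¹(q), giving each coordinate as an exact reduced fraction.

T1 = [7/25 0 24/25 0; 0 1 0 0; -24/25 0 7/25 0; 0 0 0 1]
T2·T1 = [7/25 0 24/25 0; -24/65 -12/13 7/65 0; 288/325 -5/13 -84/325 0; 0 0 0 1]
T3·…·T1 = [14/25 0 48/25 0; 24/65 12/13 -7/65 0; 864/325 -15/13 -252/325 0; 0 0 0 1]
det M = -6; M⁻¹ = [7/50 24/65 96/325 0; 0 12/13 -5/39 0; 12/25 -7/65 -28/325 0; 0 0 0 1]
M⁻¹ · (26/25, -254/65, -4074/325)ᵀ = (-5, -2, 2)ᵀ

p = (-5, -2, 2)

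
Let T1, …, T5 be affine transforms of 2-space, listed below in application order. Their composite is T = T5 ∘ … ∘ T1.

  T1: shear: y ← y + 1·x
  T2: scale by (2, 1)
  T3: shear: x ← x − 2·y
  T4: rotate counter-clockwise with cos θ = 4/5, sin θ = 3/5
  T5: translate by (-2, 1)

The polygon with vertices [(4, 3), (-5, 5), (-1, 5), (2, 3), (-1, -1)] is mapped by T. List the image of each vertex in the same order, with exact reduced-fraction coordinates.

T1 shear: y ← y + 1·x: (4, 3) → (4, 7); (-5, 5) → (-5, 0); (-1, 5) → (-1, 4); (2, 3) → (2, 5); (-1, -1) → (-1, -2)
T2 scale by (2, 1): (4, 7) → (8, 7); (-5, 0) → (-10, 0); (-1, 4) → (-2, 4); (2, 5) → (4, 5); (-1, -2) → (-2, -2)
T3 shear: x ← x − 2·y: (8, 7) → (-6, 7); (-10, 0) → (-10, 0); (-2, 4) → (-10, 4); (4, 5) → (-6, 5); (-2, -2) → (2, -2)
T4 rotate counter-clockwise with cos θ = 4/5, sin θ = 3/5: (-6, 7) → (-9, 2); (-10, 0) → (-8, -6); (-10, 4) → (-52/5, -14/5); (-6, 5) → (-39/5, 2/5); (2, -2) → (14/5, -2/5)
T5 translate by (-2, 1): (-9, 2) → (-11, 3); (-8, -6) → (-10, -5); (-52/5, -14/5) → (-62/5, -9/5); (-39/5, 2/5) → (-49/5, 7/5); (14/5, -2/5) → (4/5, 3/5)

image vertices: (-11, 3), (-10, -5), (-62/5, -9/5), (-49/5, 7/5), (4/5, 3/5)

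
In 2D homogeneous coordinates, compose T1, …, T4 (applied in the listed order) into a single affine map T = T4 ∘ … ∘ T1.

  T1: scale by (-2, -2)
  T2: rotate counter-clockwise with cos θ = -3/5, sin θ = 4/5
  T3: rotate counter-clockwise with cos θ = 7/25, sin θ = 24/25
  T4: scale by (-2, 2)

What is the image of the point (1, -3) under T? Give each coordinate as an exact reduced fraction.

T(p) = (-996/125, -1228/125)

T1 scale by (-2, -2): (1, -3) → (-2, 6)
T2 rotate counter-clockwise with cos θ = -3/5, sin θ = 4/5: (-2, 6) → (-18/5, -26/5)
T3 rotate counter-clockwise with cos θ = 7/25, sin θ = 24/25: (-18/5, -26/5) → (498/125, -614/125)
T4 scale by (-2, 2): (498/125, -614/125) → (-996/125, -1228/125)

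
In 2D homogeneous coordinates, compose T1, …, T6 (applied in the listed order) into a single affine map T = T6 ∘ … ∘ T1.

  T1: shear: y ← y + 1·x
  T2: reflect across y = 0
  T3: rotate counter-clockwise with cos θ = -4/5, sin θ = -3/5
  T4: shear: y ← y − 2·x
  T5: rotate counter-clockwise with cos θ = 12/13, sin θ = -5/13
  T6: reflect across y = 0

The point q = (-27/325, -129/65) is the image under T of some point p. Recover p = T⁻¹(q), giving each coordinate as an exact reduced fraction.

T1 = [1 0 0; 1 1 0; 0 0 1]
T2·T1 = [1 0 0; -1 -1 0; 0 0 1]
T3·…·T1 = [-7/5 -3/5 0; 1/5 4/5 0; 0 0 1]
T4·…·T1 = [-7/5 -3/5 0; 3 2 0; 0 0 1]
T5·…·T1 = [-9/65 14/65 0; 43/13 27/13 0; 0 0 1]
T6·…·T1 = [-9/65 14/65 0; -43/13 -27/13 0; 0 0 1]
det M = 1; M⁻¹ = [-27/13 -14/65 0; 43/13 -9/65 0; 0 0 1]
M⁻¹ · (-27/325, -129/65)ᵀ = (3/5, 0)ᵀ

p = (3/5, 0)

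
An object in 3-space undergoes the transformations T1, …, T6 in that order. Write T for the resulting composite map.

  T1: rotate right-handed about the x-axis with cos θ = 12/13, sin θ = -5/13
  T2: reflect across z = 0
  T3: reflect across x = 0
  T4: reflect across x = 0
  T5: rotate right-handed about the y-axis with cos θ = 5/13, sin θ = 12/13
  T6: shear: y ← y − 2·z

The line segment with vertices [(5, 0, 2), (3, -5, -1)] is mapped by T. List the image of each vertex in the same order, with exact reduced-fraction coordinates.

image vertices: (37/169, 1930/169, -900/169), (3/13, 17/13, -41/13)

T1 rotate right-handed about the x-axis with cos θ = 12/13, sin θ = -5/13: (5, 0, 2) → (5, 10/13, 24/13); (3, -5, -1) → (3, -5, 1)
T2 reflect across z = 0: (5, 10/13, 24/13) → (5, 10/13, -24/13); (3, -5, 1) → (3, -5, -1)
T3 reflect across x = 0: (5, 10/13, -24/13) → (-5, 10/13, -24/13); (3, -5, -1) → (-3, -5, -1)
T4 reflect across x = 0: (-5, 10/13, -24/13) → (5, 10/13, -24/13); (-3, -5, -1) → (3, -5, -1)
T5 rotate right-handed about the y-axis with cos θ = 5/13, sin θ = 12/13: (5, 10/13, -24/13) → (37/169, 10/13, -900/169); (3, -5, -1) → (3/13, -5, -41/13)
T6 shear: y ← y − 2·z: (37/169, 10/13, -900/169) → (37/169, 1930/169, -900/169); (3/13, -5, -41/13) → (3/13, 17/13, -41/13)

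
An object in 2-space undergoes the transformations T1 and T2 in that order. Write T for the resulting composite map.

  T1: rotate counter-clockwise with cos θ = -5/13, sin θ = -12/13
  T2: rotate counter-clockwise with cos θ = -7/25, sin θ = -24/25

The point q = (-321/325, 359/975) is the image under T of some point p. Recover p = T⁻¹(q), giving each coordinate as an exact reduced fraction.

T1 = [-5/13 12/13 0; -12/13 -5/13 0; 0 0 1]
T2·T1 = [-253/325 -204/325 0; 204/325 -253/325 0; 0 0 1]
det M = 1; M⁻¹ = [-253/325 204/325 0; -204/325 -253/325 0; 0 0 1]
M⁻¹ · (-321/325, 359/975)ᵀ = (1, 1/3)ᵀ

p = (1, 1/3)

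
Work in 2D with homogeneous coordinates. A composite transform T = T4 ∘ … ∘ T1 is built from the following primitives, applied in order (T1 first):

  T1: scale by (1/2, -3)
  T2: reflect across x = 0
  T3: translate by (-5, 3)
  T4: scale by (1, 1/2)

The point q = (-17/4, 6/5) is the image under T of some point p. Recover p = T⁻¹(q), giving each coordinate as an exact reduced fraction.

T1 = [1/2 0 0; 0 -3 0; 0 0 1]
T2·T1 = [-1/2 0 0; 0 -3 0; 0 0 1]
T3·…·T1 = [-1/2 0 -5; 0 -3 3; 0 0 1]
T4·…·T1 = [-1/2 0 -5; 0 -3/2 3/2; 0 0 1]
det M = 3/4; M⁻¹ = [-2 0 -10; 0 -2/3 1; 0 0 1]
M⁻¹ · (-17/4, 6/5)ᵀ = (-3/2, 1/5)ᵀ

p = (-3/2, 1/5)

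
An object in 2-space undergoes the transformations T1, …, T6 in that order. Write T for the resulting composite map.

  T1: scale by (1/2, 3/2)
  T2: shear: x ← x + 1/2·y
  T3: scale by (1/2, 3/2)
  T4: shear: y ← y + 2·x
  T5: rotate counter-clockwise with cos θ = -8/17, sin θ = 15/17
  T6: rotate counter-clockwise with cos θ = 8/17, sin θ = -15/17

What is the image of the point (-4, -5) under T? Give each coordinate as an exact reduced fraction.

T(p) = (28937/2312, -3427/289)

T1 scale by (1/2, 3/2): (-4, -5) → (-2, -15/2)
T2 shear: x ← x + 1/2·y: (-2, -15/2) → (-23/4, -15/2)
T3 scale by (1/2, 3/2): (-23/4, -15/2) → (-23/8, -45/4)
T4 shear: y ← y + 2·x: (-23/8, -45/4) → (-23/8, -17)
T5 rotate counter-clockwise with cos θ = -8/17, sin θ = 15/17: (-23/8, -17) → (278/17, 743/136)
T6 rotate counter-clockwise with cos θ = 8/17, sin θ = -15/17: (278/17, 743/136) → (28937/2312, -3427/289)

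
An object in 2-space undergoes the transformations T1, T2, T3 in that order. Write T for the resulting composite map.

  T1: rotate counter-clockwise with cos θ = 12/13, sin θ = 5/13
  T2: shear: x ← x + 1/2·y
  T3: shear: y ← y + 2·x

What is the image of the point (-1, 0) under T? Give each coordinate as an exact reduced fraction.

T1 rotate counter-clockwise with cos θ = 12/13, sin θ = 5/13: (-1, 0) → (-12/13, -5/13)
T2 shear: x ← x + 1/2·y: (-12/13, -5/13) → (-29/26, -5/13)
T3 shear: y ← y + 2·x: (-29/26, -5/13) → (-29/26, -34/13)

T(p) = (-29/26, -34/13)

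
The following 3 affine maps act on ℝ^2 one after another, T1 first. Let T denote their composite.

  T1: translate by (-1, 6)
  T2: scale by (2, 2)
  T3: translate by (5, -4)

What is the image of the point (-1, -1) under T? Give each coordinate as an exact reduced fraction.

T1 translate by (-1, 6): (-1, -1) → (-2, 5)
T2 scale by (2, 2): (-2, 5) → (-4, 10)
T3 translate by (5, -4): (-4, 10) → (1, 6)

T(p) = (1, 6)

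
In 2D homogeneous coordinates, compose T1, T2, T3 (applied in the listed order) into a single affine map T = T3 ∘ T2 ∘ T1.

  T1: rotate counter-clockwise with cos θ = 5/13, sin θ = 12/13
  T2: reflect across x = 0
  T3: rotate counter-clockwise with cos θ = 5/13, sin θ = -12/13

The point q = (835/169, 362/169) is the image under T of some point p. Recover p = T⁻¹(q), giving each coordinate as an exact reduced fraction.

p = (5, 2)

T1 = [5/13 -12/13 0; 12/13 5/13 0; 0 0 1]
T2·T1 = [-5/13 12/13 0; 12/13 5/13 0; 0 0 1]
T3·…·T1 = [119/169 120/169 0; 120/169 -119/169 0; 0 0 1]
det M = -1; M⁻¹ = [119/169 120/169 0; 120/169 -119/169 0; 0 0 1]
M⁻¹ · (835/169, 362/169)ᵀ = (5, 2)ᵀ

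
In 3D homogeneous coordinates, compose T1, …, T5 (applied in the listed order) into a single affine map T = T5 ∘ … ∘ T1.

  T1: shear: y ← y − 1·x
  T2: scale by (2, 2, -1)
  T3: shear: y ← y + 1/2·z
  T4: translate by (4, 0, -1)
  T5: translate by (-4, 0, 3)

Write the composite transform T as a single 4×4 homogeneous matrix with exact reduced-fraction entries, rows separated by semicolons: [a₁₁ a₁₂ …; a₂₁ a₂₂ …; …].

T = [2 0 0 0; -2 2 -1/2 0; 0 0 -1 2; 0 0 0 1]

T1 = [1 0 0 0; -1 1 0 0; 0 0 1 0; 0 0 0 1]
T2·T1 = [2 0 0 0; -2 2 0 0; 0 0 -1 0; 0 0 0 1]
T3·…·T1 = [2 0 0 0; -2 2 -1/2 0; 0 0 -1 0; 0 0 0 1]
T4·…·T1 = [2 0 0 4; -2 2 -1/2 0; 0 0 -1 -1; 0 0 0 1]
T5·…·T1 = [2 0 0 0; -2 2 -1/2 0; 0 0 -1 2; 0 0 0 1]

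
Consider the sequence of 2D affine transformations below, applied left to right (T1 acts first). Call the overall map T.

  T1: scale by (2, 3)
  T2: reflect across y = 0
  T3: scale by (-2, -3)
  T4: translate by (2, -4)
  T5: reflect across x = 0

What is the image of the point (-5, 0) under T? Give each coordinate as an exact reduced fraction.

T(p) = (-22, -4)

T1 scale by (2, 3): (-5, 0) → (-10, 0)
T2 reflect across y = 0: (-10, 0) → (-10, 0)
T3 scale by (-2, -3): (-10, 0) → (20, 0)
T4 translate by (2, -4): (20, 0) → (22, -4)
T5 reflect across x = 0: (22, -4) → (-22, -4)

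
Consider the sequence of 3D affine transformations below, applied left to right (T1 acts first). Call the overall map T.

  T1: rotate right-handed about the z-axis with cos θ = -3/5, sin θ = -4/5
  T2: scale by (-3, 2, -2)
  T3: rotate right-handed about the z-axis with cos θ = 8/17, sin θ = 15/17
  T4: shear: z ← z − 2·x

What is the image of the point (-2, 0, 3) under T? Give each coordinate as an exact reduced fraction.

T1 rotate right-handed about the z-axis with cos θ = -3/5, sin θ = -4/5: (-2, 0, 3) → (6/5, 8/5, 3)
T2 scale by (-3, 2, -2): (6/5, 8/5, 3) → (-18/5, 16/5, -6)
T3 rotate right-handed about the z-axis with cos θ = 8/17, sin θ = 15/17: (-18/5, 16/5, -6) → (-384/85, -142/85, -6)
T4 shear: z ← z − 2·x: (-384/85, -142/85, -6) → (-384/85, -142/85, 258/85)

T(p) = (-384/85, -142/85, 258/85)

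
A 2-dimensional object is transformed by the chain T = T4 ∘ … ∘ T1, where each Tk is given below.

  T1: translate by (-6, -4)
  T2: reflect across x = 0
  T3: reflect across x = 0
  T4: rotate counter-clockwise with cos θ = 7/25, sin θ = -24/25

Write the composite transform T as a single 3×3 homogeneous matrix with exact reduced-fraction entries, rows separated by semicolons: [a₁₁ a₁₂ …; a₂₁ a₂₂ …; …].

T1 = [1 0 -6; 0 1 -4; 0 0 1]
T2·T1 = [-1 0 6; 0 1 -4; 0 0 1]
T3·…·T1 = [1 0 -6; 0 1 -4; 0 0 1]
T4·…·T1 = [7/25 24/25 -138/25; -24/25 7/25 116/25; 0 0 1]

T = [7/25 24/25 -138/25; -24/25 7/25 116/25; 0 0 1]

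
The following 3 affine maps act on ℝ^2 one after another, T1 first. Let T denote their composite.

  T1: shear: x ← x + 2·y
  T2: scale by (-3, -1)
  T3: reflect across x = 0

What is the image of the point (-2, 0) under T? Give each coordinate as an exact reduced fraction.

T(p) = (-6, 0)

T1 shear: x ← x + 2·y: (-2, 0) → (-2, 0)
T2 scale by (-3, -1): (-2, 0) → (6, 0)
T3 reflect across x = 0: (6, 0) → (-6, 0)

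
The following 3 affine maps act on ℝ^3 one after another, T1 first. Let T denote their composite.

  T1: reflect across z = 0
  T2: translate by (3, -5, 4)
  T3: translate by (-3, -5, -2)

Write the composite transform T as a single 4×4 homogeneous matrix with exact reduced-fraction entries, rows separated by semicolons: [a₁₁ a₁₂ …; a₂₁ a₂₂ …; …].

T1 = [1 0 0 0; 0 1 0 0; 0 0 -1 0; 0 0 0 1]
T2·T1 = [1 0 0 3; 0 1 0 -5; 0 0 -1 4; 0 0 0 1]
T3·…·T1 = [1 0 0 0; 0 1 0 -10; 0 0 -1 2; 0 0 0 1]

T = [1 0 0 0; 0 1 0 -10; 0 0 -1 2; 0 0 0 1]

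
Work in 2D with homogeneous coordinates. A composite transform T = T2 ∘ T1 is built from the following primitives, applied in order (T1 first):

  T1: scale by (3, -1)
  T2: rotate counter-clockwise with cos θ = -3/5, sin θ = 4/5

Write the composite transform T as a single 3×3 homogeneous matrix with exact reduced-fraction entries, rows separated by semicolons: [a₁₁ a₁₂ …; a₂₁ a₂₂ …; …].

T = [-9/5 4/5 0; 12/5 3/5 0; 0 0 1]

T1 = [3 0 0; 0 -1 0; 0 0 1]
T2·T1 = [-9/5 4/5 0; 12/5 3/5 0; 0 0 1]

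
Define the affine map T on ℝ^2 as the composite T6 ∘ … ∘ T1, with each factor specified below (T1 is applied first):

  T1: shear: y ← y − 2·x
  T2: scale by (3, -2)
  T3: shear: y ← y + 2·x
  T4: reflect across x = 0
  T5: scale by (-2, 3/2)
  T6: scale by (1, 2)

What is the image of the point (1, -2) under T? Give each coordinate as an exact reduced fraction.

T1 shear: y ← y − 2·x: (1, -2) → (1, -4)
T2 scale by (3, -2): (1, -4) → (3, 8)
T3 shear: y ← y + 2·x: (3, 8) → (3, 14)
T4 reflect across x = 0: (3, 14) → (-3, 14)
T5 scale by (-2, 3/2): (-3, 14) → (6, 21)
T6 scale by (1, 2): (6, 21) → (6, 42)

T(p) = (6, 42)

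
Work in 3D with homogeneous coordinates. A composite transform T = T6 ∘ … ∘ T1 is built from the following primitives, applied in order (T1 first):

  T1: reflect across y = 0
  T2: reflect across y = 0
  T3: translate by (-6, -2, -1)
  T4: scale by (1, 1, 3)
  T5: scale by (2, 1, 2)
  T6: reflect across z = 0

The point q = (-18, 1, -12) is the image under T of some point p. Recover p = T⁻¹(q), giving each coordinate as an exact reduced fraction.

p = (-3, 3, 3)

T1 = [1 0 0 0; 0 -1 0 0; 0 0 1 0; 0 0 0 1]
T2·T1 = [1 0 0 0; 0 1 0 0; 0 0 1 0; 0 0 0 1]
T3·…·T1 = [1 0 0 -6; 0 1 0 -2; 0 0 1 -1; 0 0 0 1]
T4·…·T1 = [1 0 0 -6; 0 1 0 -2; 0 0 3 -3; 0 0 0 1]
T5·…·T1 = [2 0 0 -12; 0 1 0 -2; 0 0 6 -6; 0 0 0 1]
T6·…·T1 = [2 0 0 -12; 0 1 0 -2; 0 0 -6 6; 0 0 0 1]
det M = -12; M⁻¹ = [1/2 0 0 6; 0 1 0 2; 0 0 -1/6 1; 0 0 0 1]
M⁻¹ · (-18, 1, -12)ᵀ = (-3, 3, 3)ᵀ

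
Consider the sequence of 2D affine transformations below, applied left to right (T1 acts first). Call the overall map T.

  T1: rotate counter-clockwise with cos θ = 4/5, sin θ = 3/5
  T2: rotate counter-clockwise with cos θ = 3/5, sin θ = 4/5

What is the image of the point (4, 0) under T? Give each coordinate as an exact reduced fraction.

T1 rotate counter-clockwise with cos θ = 4/5, sin θ = 3/5: (4, 0) → (16/5, 12/5)
T2 rotate counter-clockwise with cos θ = 3/5, sin θ = 4/5: (16/5, 12/5) → (0, 4)

T(p) = (0, 4)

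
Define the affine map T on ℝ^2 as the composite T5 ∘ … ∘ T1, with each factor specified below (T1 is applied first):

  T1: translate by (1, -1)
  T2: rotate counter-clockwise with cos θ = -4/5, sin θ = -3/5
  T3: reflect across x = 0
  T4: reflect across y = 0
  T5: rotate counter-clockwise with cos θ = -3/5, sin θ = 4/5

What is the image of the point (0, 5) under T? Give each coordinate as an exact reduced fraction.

T1 translate by (1, -1): (0, 5) → (1, 4)
T2 rotate counter-clockwise with cos θ = -4/5, sin θ = -3/5: (1, 4) → (8/5, -19/5)
T3 reflect across x = 0: (8/5, -19/5) → (-8/5, -19/5)
T4 reflect across y = 0: (-8/5, -19/5) → (-8/5, 19/5)
T5 rotate counter-clockwise with cos θ = -3/5, sin θ = 4/5: (-8/5, 19/5) → (-52/25, -89/25)

T(p) = (-52/25, -89/25)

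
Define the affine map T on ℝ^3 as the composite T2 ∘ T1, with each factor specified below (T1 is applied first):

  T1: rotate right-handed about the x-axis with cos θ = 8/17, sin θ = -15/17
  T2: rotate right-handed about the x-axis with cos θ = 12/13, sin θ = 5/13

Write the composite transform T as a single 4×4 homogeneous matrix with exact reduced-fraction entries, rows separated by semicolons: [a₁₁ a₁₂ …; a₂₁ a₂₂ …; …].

T1 = [1 0 0 0; 0 8/17 15/17 0; 0 -15/17 8/17 0; 0 0 0 1]
T2·T1 = [1 0 0 0; 0 171/221 140/221 0; 0 -140/221 171/221 0; 0 0 0 1]

T = [1 0 0 0; 0 171/221 140/221 0; 0 -140/221 171/221 0; 0 0 0 1]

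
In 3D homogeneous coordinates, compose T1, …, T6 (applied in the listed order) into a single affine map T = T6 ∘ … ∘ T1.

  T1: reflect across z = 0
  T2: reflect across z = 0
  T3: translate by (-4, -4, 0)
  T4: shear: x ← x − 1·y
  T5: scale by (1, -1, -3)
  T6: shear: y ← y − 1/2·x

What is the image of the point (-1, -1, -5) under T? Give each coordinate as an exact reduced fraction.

T(p) = (0, 5, 15)

T1 reflect across z = 0: (-1, -1, -5) → (-1, -1, 5)
T2 reflect across z = 0: (-1, -1, 5) → (-1, -1, -5)
T3 translate by (-4, -4, 0): (-1, -1, -5) → (-5, -5, -5)
T4 shear: x ← x − 1·y: (-5, -5, -5) → (0, -5, -5)
T5 scale by (1, -1, -3): (0, -5, -5) → (0, 5, 15)
T6 shear: y ← y − 1/2·x: (0, 5, 15) → (0, 5, 15)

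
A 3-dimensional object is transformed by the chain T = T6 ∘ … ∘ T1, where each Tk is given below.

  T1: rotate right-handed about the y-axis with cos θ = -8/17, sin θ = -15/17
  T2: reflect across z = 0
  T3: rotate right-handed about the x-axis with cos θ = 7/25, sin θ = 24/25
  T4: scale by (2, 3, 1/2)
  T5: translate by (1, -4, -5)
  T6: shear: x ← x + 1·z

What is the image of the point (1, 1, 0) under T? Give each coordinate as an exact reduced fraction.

T1 rotate right-handed about the y-axis with cos θ = -8/17, sin θ = -15/17: (1, 1, 0) → (-8/17, 1, 15/17)
T2 reflect across z = 0: (-8/17, 1, 15/17) → (-8/17, 1, -15/17)
T3 rotate right-handed about the x-axis with cos θ = 7/25, sin θ = 24/25: (-8/17, 1, -15/17) → (-8/17, 479/425, 303/425)
T4 scale by (2, 3, 1/2): (-8/17, 479/425, 303/425) → (-16/17, 1437/425, 303/850)
T5 translate by (1, -4, -5): (-16/17, 1437/425, 303/850) → (1/17, -263/425, -3947/850)
T6 shear: x ← x + 1·z: (1/17, -263/425, -3947/850) → (-3897/850, -263/425, -3947/850)

T(p) = (-3897/850, -263/425, -3947/850)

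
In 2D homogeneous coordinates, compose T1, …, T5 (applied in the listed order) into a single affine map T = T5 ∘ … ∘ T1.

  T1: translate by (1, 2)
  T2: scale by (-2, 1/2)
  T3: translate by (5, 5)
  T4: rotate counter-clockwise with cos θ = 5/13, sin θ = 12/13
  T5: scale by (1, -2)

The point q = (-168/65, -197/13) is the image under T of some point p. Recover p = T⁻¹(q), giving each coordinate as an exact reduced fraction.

p = (-3/2, -7/5)

T1 = [1 0 1; 0 1 2; 0 0 1]
T2·T1 = [-2 0 -2; 0 1/2 1; 0 0 1]
T3·…·T1 = [-2 0 3; 0 1/2 6; 0 0 1]
T4·…·T1 = [-10/13 -6/13 -57/13; -24/13 5/26 66/13; 0 0 1]
T5·…·T1 = [-10/13 -6/13 -57/13; 48/13 -5/13 -132/13; 0 0 1]
det M = 2; M⁻¹ = [-5/26 3/13 3/2; -24/13 -5/13 -12; 0 0 1]
M⁻¹ · (-168/65, -197/13)ᵀ = (-3/2, -7/5)ᵀ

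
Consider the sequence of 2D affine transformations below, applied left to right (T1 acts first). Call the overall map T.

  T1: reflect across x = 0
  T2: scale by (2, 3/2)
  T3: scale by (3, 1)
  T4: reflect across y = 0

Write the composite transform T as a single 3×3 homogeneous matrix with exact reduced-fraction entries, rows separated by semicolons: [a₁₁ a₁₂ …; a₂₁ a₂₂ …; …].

T = [-6 0 0; 0 -3/2 0; 0 0 1]

T1 = [-1 0 0; 0 1 0; 0 0 1]
T2·T1 = [-2 0 0; 0 3/2 0; 0 0 1]
T3·…·T1 = [-6 0 0; 0 3/2 0; 0 0 1]
T4·…·T1 = [-6 0 0; 0 -3/2 0; 0 0 1]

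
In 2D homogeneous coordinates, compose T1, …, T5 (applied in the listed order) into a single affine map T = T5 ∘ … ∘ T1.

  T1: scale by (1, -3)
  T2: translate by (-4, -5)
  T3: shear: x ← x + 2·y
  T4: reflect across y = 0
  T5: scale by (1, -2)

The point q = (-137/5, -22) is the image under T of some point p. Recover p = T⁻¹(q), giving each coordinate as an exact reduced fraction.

p = (-7/5, 2)

T1 = [1 0 0; 0 -3 0; 0 0 1]
T2·T1 = [1 0 -4; 0 -3 -5; 0 0 1]
T3·…·T1 = [1 -6 -14; 0 -3 -5; 0 0 1]
T4·…·T1 = [1 -6 -14; 0 3 5; 0 0 1]
T5·…·T1 = [1 -6 -14; 0 -6 -10; 0 0 1]
det M = -6; M⁻¹ = [1 -1 4; 0 -1/6 -5/3; 0 0 1]
M⁻¹ · (-137/5, -22)ᵀ = (-7/5, 2)ᵀ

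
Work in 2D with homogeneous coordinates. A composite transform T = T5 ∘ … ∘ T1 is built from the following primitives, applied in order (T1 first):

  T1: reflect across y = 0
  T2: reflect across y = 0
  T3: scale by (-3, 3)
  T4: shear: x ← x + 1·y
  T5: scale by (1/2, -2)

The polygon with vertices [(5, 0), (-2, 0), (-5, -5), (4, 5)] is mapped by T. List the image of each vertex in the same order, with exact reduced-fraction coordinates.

T1 reflect across y = 0: (5, 0) → (5, 0); (-2, 0) → (-2, 0); (-5, -5) → (-5, 5); (4, 5) → (4, -5)
T2 reflect across y = 0: (5, 0) → (5, 0); (-2, 0) → (-2, 0); (-5, 5) → (-5, -5); (4, -5) → (4, 5)
T3 scale by (-3, 3): (5, 0) → (-15, 0); (-2, 0) → (6, 0); (-5, -5) → (15, -15); (4, 5) → (-12, 15)
T4 shear: x ← x + 1·y: (-15, 0) → (-15, 0); (6, 0) → (6, 0); (15, -15) → (0, -15); (-12, 15) → (3, 15)
T5 scale by (1/2, -2): (-15, 0) → (-15/2, 0); (6, 0) → (3, 0); (0, -15) → (0, 30); (3, 15) → (3/2, -30)

image vertices: (-15/2, 0), (3, 0), (0, 30), (3/2, -30)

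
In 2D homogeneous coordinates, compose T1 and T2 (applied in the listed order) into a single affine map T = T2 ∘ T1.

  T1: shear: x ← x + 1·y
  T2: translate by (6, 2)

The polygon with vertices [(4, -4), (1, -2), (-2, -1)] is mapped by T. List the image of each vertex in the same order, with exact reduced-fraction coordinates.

image vertices: (6, -2), (5, 0), (3, 1)

T1 shear: x ← x + 1·y: (4, -4) → (0, -4); (1, -2) → (-1, -2); (-2, -1) → (-3, -1)
T2 translate by (6, 2): (0, -4) → (6, -2); (-1, -2) → (5, 0); (-3, -1) → (3, 1)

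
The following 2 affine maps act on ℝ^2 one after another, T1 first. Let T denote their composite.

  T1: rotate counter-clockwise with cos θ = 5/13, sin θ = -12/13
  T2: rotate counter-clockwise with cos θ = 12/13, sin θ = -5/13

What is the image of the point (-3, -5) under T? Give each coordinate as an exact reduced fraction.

T1 rotate counter-clockwise with cos θ = 5/13, sin θ = -12/13: (-3, -5) → (-75/13, 11/13)
T2 rotate counter-clockwise with cos θ = 12/13, sin θ = -5/13: (-75/13, 11/13) → (-5, 3)

T(p) = (-5, 3)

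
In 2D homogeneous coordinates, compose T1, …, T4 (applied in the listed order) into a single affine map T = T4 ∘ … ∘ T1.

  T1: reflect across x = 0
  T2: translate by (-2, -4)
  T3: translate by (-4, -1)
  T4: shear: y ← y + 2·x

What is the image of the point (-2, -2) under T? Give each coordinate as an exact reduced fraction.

T1 reflect across x = 0: (-2, -2) → (2, -2)
T2 translate by (-2, -4): (2, -2) → (0, -6)
T3 translate by (-4, -1): (0, -6) → (-4, -7)
T4 shear: y ← y + 2·x: (-4, -7) → (-4, -15)

T(p) = (-4, -15)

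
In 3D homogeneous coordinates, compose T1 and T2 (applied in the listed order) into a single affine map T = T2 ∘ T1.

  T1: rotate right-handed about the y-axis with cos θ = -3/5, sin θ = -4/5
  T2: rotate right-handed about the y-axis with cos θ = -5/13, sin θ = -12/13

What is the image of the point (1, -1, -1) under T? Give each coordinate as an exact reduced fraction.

T(p) = (-89/65, -1, -23/65)

T1 rotate right-handed about the y-axis with cos θ = -3/5, sin θ = -4/5: (1, -1, -1) → (1/5, -1, 7/5)
T2 rotate right-handed about the y-axis with cos θ = -5/13, sin θ = -12/13: (1/5, -1, 7/5) → (-89/65, -1, -23/65)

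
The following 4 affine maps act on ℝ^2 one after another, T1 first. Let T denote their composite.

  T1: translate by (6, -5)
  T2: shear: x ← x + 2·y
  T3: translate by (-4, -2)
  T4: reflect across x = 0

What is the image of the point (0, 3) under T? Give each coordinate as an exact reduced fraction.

T1 translate by (6, -5): (0, 3) → (6, -2)
T2 shear: x ← x + 2·y: (6, -2) → (2, -2)
T3 translate by (-4, -2): (2, -2) → (-2, -4)
T4 reflect across x = 0: (-2, -4) → (2, -4)

T(p) = (2, -4)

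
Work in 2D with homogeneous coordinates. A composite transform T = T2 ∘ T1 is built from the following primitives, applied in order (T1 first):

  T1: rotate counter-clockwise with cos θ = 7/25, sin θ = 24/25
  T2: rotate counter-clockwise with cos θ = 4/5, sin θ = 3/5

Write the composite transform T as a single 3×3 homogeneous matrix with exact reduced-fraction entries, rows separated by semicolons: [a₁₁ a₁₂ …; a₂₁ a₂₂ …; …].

T = [-44/125 -117/125 0; 117/125 -44/125 0; 0 0 1]

T1 = [7/25 -24/25 0; 24/25 7/25 0; 0 0 1]
T2·T1 = [-44/125 -117/125 0; 117/125 -44/125 0; 0 0 1]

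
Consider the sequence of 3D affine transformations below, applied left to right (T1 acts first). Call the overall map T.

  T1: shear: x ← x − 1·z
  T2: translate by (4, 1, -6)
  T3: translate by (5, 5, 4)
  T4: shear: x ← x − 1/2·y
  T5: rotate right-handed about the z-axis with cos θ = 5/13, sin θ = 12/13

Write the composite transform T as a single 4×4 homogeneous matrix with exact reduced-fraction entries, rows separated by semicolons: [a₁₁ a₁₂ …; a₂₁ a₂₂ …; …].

T = [5/13 -29/26 -5/13 -42/13; 12/13 -1/13 -12/13 102/13; 0 0 1 -2; 0 0 0 1]

T1 = [1 0 -1 0; 0 1 0 0; 0 0 1 0; 0 0 0 1]
T2·T1 = [1 0 -1 4; 0 1 0 1; 0 0 1 -6; 0 0 0 1]
T3·…·T1 = [1 0 -1 9; 0 1 0 6; 0 0 1 -2; 0 0 0 1]
T4·…·T1 = [1 -1/2 -1 6; 0 1 0 6; 0 0 1 -2; 0 0 0 1]
T5·…·T1 = [5/13 -29/26 -5/13 -42/13; 12/13 -1/13 -12/13 102/13; 0 0 1 -2; 0 0 0 1]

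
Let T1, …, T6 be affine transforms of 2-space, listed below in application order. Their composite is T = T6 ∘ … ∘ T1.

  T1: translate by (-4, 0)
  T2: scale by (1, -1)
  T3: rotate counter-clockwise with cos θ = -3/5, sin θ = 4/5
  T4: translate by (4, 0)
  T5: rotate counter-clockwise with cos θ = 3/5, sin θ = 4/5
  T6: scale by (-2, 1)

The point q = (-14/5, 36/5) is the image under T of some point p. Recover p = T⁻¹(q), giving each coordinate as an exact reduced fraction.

p = (5, 4)

T1 = [1 0 -4; 0 1 0; 0 0 1]
T2·T1 = [1 0 -4; 0 -1 0; 0 0 1]
T3·…·T1 = [-3/5 4/5 12/5; 4/5 3/5 -16/5; 0 0 1]
T4·…·T1 = [-3/5 4/5 32/5; 4/5 3/5 -16/5; 0 0 1]
T5·…·T1 = [-1 0 32/5; 0 1 16/5; 0 0 1]
T6·…·T1 = [2 0 -64/5; 0 1 16/5; 0 0 1]
det M = 2; M⁻¹ = [1/2 0 32/5; 0 1 -16/5; 0 0 1]
M⁻¹ · (-14/5, 36/5)ᵀ = (5, 4)ᵀ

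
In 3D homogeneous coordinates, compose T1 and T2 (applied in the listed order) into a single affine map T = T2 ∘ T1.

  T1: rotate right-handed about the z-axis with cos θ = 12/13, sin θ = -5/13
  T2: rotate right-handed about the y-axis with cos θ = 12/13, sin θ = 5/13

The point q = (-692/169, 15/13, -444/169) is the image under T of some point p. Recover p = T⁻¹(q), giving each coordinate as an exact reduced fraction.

p = (-3, 0, -4)

T1 = [12/13 5/13 0 0; -5/13 12/13 0 0; 0 0 1 0; 0 0 0 1]
T2·T1 = [144/169 60/169 5/13 0; -5/13 12/13 0 0; -60/169 -25/169 12/13 0; 0 0 0 1]
det M = 1; M⁻¹ = [144/169 -5/13 -60/169 0; 60/169 12/13 -25/169 0; 5/13 0 12/13 0; 0 0 0 1]
M⁻¹ · (-692/169, 15/13, -444/169)ᵀ = (-3, 0, -4)ᵀ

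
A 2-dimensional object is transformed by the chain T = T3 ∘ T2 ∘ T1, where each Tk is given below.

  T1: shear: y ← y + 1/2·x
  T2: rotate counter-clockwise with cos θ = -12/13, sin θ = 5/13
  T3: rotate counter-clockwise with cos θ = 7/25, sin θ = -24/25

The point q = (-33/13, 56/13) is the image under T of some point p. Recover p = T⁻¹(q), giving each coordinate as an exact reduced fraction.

p = (4, 1)

T1 = [1 0 0; 1/2 1 0; 0 0 1]
T2·T1 = [-29/26 -5/13 0; -1/13 -12/13 0; 0 0 1]
T3·…·T1 = [-251/650 -323/325 0; 341/325 36/325 0; 0 0 1]
det M = 1; M⁻¹ = [36/325 323/325 0; -341/325 -251/650 0; 0 0 1]
M⁻¹ · (-33/13, 56/13)ᵀ = (4, 1)ᵀ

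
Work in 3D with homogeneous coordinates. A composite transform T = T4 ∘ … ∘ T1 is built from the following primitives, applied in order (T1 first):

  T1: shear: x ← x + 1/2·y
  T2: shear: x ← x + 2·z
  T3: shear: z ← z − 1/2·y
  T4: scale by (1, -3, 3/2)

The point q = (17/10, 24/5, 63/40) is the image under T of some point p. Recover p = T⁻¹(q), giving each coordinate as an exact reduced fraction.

T1 = [1 1/2 0 0; 0 1 0 0; 0 0 1 0; 0 0 0 1]
T2·T1 = [1 1/2 2 0; 0 1 0 0; 0 0 1 0; 0 0 0 1]
T3·…·T1 = [1 1/2 2 0; 0 1 0 0; 0 -1/2 1 0; 0 0 0 1]
T4·…·T1 = [1 1/2 2 0; 0 -3 0 0; 0 -3/4 3/2 0; 0 0 0 1]
det M = -9/2; M⁻¹ = [1 1/2 -4/3 0; 0 -1/3 0 0; 0 -1/6 2/3 0; 0 0 0 1]
M⁻¹ · (17/10, 24/5, 63/40)ᵀ = (2, -8/5, 1/4)ᵀ

p = (2, -8/5, 1/4)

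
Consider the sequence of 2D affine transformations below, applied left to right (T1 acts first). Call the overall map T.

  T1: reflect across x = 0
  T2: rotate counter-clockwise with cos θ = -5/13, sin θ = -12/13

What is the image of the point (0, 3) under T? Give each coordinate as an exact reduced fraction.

T(p) = (36/13, -15/13)

T1 reflect across x = 0: (0, 3) → (0, 3)
T2 rotate counter-clockwise with cos θ = -5/13, sin θ = -12/13: (0, 3) → (36/13, -15/13)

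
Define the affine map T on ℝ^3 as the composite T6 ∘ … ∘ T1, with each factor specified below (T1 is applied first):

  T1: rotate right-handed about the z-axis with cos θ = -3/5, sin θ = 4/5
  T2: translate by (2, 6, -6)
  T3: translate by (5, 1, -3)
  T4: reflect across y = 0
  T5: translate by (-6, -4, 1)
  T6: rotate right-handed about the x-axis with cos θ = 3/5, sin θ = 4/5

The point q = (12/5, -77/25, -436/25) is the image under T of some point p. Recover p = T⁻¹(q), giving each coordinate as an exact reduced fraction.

T1 = [-3/5 -4/5 0 0; 4/5 -3/5 0 0; 0 0 1 0; 0 0 0 1]
T2·T1 = [-3/5 -4/5 0 2; 4/5 -3/5 0 6; 0 0 1 -6; 0 0 0 1]
T3·…·T1 = [-3/5 -4/5 0 7; 4/5 -3/5 0 7; 0 0 1 -9; 0 0 0 1]
T4·…·T1 = [-3/5 -4/5 0 7; -4/5 3/5 0 -7; 0 0 1 -9; 0 0 0 1]
T5·…·T1 = [-3/5 -4/5 0 1; -4/5 3/5 0 -11; 0 0 1 -8; 0 0 0 1]
T6·…·T1 = [-3/5 -4/5 0 1; -12/25 9/25 -4/5 -1/5; -16/25 12/25 3/5 -68/5; 0 0 0 1]
det M = -1; M⁻¹ = [-3/5 -12/25 -16/25 -41/5; -4/5 9/25 12/25 37/5; 0 -4/5 3/5 8; 0 0 0 1]
M⁻¹ · (12/5, -77/25, -436/25)ᵀ = (3, -4, 0)ᵀ

p = (3, -4, 0)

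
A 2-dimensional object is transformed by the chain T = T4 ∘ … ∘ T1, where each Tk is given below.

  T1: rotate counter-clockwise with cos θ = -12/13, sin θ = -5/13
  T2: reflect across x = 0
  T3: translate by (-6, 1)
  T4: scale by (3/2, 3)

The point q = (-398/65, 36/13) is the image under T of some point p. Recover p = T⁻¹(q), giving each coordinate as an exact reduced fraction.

T1 = [-12/13 5/13 0; -5/13 -12/13 0; 0 0 1]
T2·T1 = [12/13 -5/13 0; -5/13 -12/13 0; 0 0 1]
T3·…·T1 = [12/13 -5/13 -6; -5/13 -12/13 1; 0 0 1]
T4·…·T1 = [18/13 -15/26 -9; -15/13 -36/13 3; 0 0 1]
det M = -9/2; M⁻¹ = [8/13 -5/39 77/13; -10/39 -4/13 -18/13; 0 0 1]
M⁻¹ · (-398/65, 36/13)ᵀ = (9/5, -2/3)ᵀ

p = (9/5, -2/3)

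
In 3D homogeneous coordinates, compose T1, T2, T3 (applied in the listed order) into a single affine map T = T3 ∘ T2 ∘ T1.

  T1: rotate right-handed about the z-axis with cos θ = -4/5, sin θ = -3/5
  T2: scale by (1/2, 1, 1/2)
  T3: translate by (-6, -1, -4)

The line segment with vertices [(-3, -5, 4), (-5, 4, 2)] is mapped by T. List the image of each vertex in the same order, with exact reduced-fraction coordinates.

image vertices: (-63/10, 24/5, -2), (-14/5, -6/5, -3)

T1 rotate right-handed about the z-axis with cos θ = -4/5, sin θ = -3/5: (-3, -5, 4) → (-3/5, 29/5, 4); (-5, 4, 2) → (32/5, -1/5, 2)
T2 scale by (1/2, 1, 1/2): (-3/5, 29/5, 4) → (-3/10, 29/5, 2); (32/5, -1/5, 2) → (16/5, -1/5, 1)
T3 translate by (-6, -1, -4): (-3/10, 29/5, 2) → (-63/10, 24/5, -2); (16/5, -1/5, 1) → (-14/5, -6/5, -3)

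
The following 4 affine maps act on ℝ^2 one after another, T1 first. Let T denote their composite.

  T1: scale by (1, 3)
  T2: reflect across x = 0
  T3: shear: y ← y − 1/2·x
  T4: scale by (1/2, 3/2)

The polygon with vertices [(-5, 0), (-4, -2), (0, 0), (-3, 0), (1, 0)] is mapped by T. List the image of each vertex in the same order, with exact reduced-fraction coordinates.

T1 scale by (1, 3): (-5, 0) → (-5, 0); (-4, -2) → (-4, -6); (0, 0) → (0, 0); (-3, 0) → (-3, 0); (1, 0) → (1, 0)
T2 reflect across x = 0: (-5, 0) → (5, 0); (-4, -6) → (4, -6); (0, 0) → (0, 0); (-3, 0) → (3, 0); (1, 0) → (-1, 0)
T3 shear: y ← y − 1/2·x: (5, 0) → (5, -5/2); (4, -6) → (4, -8); (0, 0) → (0, 0); (3, 0) → (3, -3/2); (-1, 0) → (-1, 1/2)
T4 scale by (1/2, 3/2): (5, -5/2) → (5/2, -15/4); (4, -8) → (2, -12); (0, 0) → (0, 0); (3, -3/2) → (3/2, -9/4); (-1, 1/2) → (-1/2, 3/4)

image vertices: (5/2, -15/4), (2, -12), (0, 0), (3/2, -9/4), (-1/2, 3/4)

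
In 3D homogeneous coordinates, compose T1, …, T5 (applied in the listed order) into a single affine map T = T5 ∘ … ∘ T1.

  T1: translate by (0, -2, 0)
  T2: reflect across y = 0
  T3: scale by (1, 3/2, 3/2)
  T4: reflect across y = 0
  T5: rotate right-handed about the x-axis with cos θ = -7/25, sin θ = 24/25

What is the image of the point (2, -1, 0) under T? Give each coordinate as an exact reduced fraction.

T1 translate by (0, -2, 0): (2, -1, 0) → (2, -3, 0)
T2 reflect across y = 0: (2, -3, 0) → (2, 3, 0)
T3 scale by (1, 3/2, 3/2): (2, 3, 0) → (2, 9/2, 0)
T4 reflect across y = 0: (2, 9/2, 0) → (2, -9/2, 0)
T5 rotate right-handed about the x-axis with cos θ = -7/25, sin θ = 24/25: (2, -9/2, 0) → (2, 63/50, -108/25)

T(p) = (2, 63/50, -108/25)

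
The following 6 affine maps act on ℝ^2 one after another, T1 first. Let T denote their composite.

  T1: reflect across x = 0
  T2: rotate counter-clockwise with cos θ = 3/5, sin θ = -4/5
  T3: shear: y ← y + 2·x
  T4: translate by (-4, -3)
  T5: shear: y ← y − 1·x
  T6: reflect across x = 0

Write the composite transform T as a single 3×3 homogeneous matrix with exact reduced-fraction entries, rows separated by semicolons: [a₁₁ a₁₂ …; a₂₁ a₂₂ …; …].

T = [3/5 -4/5 4; 1/5 7/5 1; 0 0 1]

T1 = [-1 0 0; 0 1 0; 0 0 1]
T2·T1 = [-3/5 4/5 0; 4/5 3/5 0; 0 0 1]
T3·…·T1 = [-3/5 4/5 0; -2/5 11/5 0; 0 0 1]
T4·…·T1 = [-3/5 4/5 -4; -2/5 11/5 -3; 0 0 1]
T5·…·T1 = [-3/5 4/5 -4; 1/5 7/5 1; 0 0 1]
T6·…·T1 = [3/5 -4/5 4; 1/5 7/5 1; 0 0 1]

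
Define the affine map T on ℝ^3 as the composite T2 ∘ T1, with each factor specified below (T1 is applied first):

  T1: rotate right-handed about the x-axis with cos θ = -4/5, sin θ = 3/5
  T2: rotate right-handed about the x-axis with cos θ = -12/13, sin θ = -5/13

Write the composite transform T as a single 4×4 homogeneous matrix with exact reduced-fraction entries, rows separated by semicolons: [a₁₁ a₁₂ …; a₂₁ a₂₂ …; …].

T1 = [1 0 0 0; 0 -4/5 -3/5 0; 0 3/5 -4/5 0; 0 0 0 1]
T2·T1 = [1 0 0 0; 0 63/65 16/65 0; 0 -16/65 63/65 0; 0 0 0 1]

T = [1 0 0 0; 0 63/65 16/65 0; 0 -16/65 63/65 0; 0 0 0 1]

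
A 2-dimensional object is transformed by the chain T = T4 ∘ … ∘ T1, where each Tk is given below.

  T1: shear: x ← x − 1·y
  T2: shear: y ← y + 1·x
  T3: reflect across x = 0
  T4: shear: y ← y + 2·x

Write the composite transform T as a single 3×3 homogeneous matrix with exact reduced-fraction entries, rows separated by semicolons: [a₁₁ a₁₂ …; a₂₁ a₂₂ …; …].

T1 = [1 -1 0; 0 1 0; 0 0 1]
T2·T1 = [1 -1 0; 1 0 0; 0 0 1]
T3·…·T1 = [-1 1 0; 1 0 0; 0 0 1]
T4·…·T1 = [-1 1 0; -1 2 0; 0 0 1]

T = [-1 1 0; -1 2 0; 0 0 1]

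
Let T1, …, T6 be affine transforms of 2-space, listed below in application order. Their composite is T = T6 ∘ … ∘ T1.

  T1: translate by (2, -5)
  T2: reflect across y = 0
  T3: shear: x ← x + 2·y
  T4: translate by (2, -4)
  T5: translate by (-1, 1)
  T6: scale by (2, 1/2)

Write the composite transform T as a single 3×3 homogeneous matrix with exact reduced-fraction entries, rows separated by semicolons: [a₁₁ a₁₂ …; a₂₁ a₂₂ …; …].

T1 = [1 0 2; 0 1 -5; 0 0 1]
T2·T1 = [1 0 2; 0 -1 5; 0 0 1]
T3·…·T1 = [1 -2 12; 0 -1 5; 0 0 1]
T4·…·T1 = [1 -2 14; 0 -1 1; 0 0 1]
T5·…·T1 = [1 -2 13; 0 -1 2; 0 0 1]
T6·…·T1 = [2 -4 26; 0 -1/2 1; 0 0 1]

T = [2 -4 26; 0 -1/2 1; 0 0 1]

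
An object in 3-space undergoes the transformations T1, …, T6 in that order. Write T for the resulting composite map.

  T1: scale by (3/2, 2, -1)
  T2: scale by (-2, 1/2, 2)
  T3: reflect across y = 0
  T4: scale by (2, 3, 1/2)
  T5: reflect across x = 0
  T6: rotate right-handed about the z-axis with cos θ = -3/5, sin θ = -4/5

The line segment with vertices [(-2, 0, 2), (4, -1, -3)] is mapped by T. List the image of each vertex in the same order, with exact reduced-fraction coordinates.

T1 scale by (3/2, 2, -1): (-2, 0, 2) → (-3, 0, -2); (4, -1, -3) → (6, -2, 3)
T2 scale by (-2, 1/2, 2): (-3, 0, -2) → (6, 0, -4); (6, -2, 3) → (-12, -1, 6)
T3 reflect across y = 0: (6, 0, -4) → (6, 0, -4); (-12, -1, 6) → (-12, 1, 6)
T4 scale by (2, 3, 1/2): (6, 0, -4) → (12, 0, -2); (-12, 1, 6) → (-24, 3, 3)
T5 reflect across x = 0: (12, 0, -2) → (-12, 0, -2); (-24, 3, 3) → (24, 3, 3)
T6 rotate right-handed about the z-axis with cos θ = -3/5, sin θ = -4/5: (-12, 0, -2) → (36/5, 48/5, -2); (24, 3, 3) → (-12, -21, 3)

image vertices: (36/5, 48/5, -2), (-12, -21, 3)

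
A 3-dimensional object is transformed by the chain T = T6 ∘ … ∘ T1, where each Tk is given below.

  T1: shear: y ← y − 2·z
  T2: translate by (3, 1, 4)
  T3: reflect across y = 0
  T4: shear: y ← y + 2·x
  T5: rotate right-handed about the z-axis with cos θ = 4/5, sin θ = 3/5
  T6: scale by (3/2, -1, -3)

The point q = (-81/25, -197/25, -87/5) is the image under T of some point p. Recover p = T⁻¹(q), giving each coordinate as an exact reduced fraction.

p = (0, 1, 9/5)

T1 = [1 0 0 0; 0 1 -2 0; 0 0 1 0; 0 0 0 1]
T2·T1 = [1 0 0 3; 0 1 -2 1; 0 0 1 4; 0 0 0 1]
T3·…·T1 = [1 0 0 3; 0 -1 2 -1; 0 0 1 4; 0 0 0 1]
T4·…·T1 = [1 0 0 3; 2 -1 2 5; 0 0 1 4; 0 0 0 1]
T5·…·T1 = [-2/5 3/5 -6/5 -3/5; 11/5 -4/5 8/5 29/5; 0 0 1 4; 0 0 0 1]
T6·…·T1 = [-3/5 9/10 -9/5 -9/10; -11/5 4/5 -8/5 -29/5; 0 0 -3 -12; 0 0 0 1]
det M = -9/2; M⁻¹ = [8/15 -3/5 0 -3; 22/15 -2/5 -2/3 -9; 0 0 -1/3 -4; 0 0 0 1]
M⁻¹ · (-81/25, -197/25, -87/5)ᵀ = (0, 1, 9/5)ᵀ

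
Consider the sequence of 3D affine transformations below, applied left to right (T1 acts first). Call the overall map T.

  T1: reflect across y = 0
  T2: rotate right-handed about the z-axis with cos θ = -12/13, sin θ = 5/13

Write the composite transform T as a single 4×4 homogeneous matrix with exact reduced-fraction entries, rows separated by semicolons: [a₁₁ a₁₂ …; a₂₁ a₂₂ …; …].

T1 = [1 0 0 0; 0 -1 0 0; 0 0 1 0; 0 0 0 1]
T2·T1 = [-12/13 5/13 0 0; 5/13 12/13 0 0; 0 0 1 0; 0 0 0 1]

T = [-12/13 5/13 0 0; 5/13 12/13 0 0; 0 0 1 0; 0 0 0 1]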